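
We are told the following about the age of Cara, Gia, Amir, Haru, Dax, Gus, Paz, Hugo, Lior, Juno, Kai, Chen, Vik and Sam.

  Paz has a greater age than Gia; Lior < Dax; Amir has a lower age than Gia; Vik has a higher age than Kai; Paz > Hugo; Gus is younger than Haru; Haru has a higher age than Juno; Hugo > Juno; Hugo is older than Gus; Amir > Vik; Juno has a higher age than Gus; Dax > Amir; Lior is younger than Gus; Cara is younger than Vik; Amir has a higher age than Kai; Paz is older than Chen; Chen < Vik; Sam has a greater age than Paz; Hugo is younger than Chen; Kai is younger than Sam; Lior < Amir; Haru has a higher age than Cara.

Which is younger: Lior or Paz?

Following the relations from Lior: Lior < Gus < Juno < Hugo < Chen < Vik < Amir < Gia < Paz.
So Lior < Paz; Lior is the younger of the two.

Lior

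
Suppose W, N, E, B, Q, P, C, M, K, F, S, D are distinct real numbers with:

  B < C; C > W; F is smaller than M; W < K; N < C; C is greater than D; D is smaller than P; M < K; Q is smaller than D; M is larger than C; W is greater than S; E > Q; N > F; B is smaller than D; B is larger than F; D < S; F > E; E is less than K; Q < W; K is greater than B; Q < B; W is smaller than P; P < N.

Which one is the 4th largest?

Piecing the relations together gives one ordering: Q < E < F < B < D < S < W < P < N < C < M < K.
Counting 4 from the largest end gives N.

N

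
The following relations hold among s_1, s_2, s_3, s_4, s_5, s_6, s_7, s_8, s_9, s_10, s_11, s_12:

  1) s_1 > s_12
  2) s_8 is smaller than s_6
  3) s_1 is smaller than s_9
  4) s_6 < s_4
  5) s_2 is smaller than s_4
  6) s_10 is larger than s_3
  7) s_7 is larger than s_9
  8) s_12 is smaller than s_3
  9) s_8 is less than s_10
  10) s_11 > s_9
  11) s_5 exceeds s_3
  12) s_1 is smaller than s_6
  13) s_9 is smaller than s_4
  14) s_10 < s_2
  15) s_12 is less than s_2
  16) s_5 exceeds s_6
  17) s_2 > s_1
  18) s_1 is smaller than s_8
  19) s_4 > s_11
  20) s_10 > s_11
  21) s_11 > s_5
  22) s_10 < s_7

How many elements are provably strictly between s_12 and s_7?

8

Chaining upward from s_12 reaches: s_1, s_8, s_3, s_9, s_6, s_5, s_11, s_10, s_2, s_4.
Chaining downward from s_7 reaches: s_1, s_8, s_3, s_9, s_6, s_5, s_11, s_10.
Strictly between s_12 and s_7 are those in both lists: s_1, s_8, s_3, s_9, s_6, s_5, s_11, s_10 — 8 elements.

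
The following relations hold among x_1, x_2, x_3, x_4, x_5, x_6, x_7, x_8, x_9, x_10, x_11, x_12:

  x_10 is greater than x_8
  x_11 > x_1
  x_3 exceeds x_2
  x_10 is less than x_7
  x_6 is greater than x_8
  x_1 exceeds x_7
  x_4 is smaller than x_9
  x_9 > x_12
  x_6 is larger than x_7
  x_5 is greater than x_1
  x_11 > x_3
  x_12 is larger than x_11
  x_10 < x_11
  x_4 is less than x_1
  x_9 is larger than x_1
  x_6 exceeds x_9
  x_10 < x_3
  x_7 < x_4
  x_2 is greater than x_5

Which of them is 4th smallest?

The consecutive relations fix a unique order: x_8 < x_10 < x_7 < x_4 < x_1 < x_5 < x_2 < x_3 < x_11 < x_12 < x_9 < x_6.
The 4th smallest is x_4.

x_4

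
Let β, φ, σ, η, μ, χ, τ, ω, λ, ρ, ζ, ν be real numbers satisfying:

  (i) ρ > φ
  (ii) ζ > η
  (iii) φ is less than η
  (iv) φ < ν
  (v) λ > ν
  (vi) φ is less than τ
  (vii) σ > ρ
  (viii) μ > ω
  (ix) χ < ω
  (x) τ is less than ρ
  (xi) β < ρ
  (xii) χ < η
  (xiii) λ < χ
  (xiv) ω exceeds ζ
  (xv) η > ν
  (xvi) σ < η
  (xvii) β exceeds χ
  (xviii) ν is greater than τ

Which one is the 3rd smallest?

Chaining the given pairs: φ < τ < ν < λ < χ < β < ρ < σ < η < ζ < ω < μ.
The 3rd smallest is ν.

ν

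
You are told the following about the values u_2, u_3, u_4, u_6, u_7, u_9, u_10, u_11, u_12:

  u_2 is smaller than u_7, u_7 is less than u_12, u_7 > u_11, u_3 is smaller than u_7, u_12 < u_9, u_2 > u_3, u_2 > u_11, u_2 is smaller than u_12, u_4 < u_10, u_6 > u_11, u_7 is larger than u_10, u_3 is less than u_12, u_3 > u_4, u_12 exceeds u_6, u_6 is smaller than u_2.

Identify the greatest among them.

u_4 is not greatest since u_4 < u_10; u_10 is not greatest since u_10 < u_7; u_11 is not greatest since u_11 < u_6; u_3 is not greatest since u_3 < u_12; u_6 is not greatest since u_6 < u_12; u_2 is not greatest since u_2 < u_12; u_7 is not greatest since u_7 < u_12; u_12 is not greatest since u_12 < u_9.
Only u_9 has nothing above it, so u_9 is the greatest.

u_9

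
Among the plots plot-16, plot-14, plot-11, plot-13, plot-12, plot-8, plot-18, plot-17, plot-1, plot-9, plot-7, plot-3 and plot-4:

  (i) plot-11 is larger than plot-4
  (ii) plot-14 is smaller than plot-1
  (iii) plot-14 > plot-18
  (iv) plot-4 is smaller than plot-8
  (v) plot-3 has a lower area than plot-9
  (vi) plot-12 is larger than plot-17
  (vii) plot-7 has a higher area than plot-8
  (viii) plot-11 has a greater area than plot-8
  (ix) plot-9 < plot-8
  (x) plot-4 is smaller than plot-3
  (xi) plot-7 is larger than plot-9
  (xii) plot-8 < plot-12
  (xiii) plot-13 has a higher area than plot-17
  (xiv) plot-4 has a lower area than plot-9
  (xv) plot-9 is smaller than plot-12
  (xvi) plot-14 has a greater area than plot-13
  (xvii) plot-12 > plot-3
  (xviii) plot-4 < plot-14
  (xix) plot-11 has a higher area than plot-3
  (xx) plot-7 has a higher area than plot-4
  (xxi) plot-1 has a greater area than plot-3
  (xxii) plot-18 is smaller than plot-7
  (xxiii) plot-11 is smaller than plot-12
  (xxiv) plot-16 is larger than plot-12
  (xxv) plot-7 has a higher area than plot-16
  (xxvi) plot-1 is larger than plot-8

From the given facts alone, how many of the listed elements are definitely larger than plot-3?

The elements the relations force above plot-3 are plot-9, plot-8, plot-11, plot-12, plot-16, plot-7, plot-1 — no chain reaches any other.
That is 7.

7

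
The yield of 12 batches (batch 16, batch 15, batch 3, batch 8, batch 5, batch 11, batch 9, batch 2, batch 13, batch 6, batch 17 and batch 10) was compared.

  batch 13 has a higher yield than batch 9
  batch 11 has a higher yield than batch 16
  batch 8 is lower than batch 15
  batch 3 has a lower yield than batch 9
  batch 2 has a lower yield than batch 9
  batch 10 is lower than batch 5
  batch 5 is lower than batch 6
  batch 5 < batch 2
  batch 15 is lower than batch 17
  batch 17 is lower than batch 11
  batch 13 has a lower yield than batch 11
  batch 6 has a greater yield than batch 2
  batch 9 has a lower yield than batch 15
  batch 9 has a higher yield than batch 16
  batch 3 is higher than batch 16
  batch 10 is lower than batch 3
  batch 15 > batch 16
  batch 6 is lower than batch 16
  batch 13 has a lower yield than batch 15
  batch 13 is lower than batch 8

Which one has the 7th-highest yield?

Piecing the relations together gives one ordering: batch 10 < batch 5 < batch 2 < batch 6 < batch 16 < batch 3 < batch 9 < batch 13 < batch 8 < batch 15 < batch 17 < batch 11.
Counting 7 from the largest end gives batch 3.

batch 3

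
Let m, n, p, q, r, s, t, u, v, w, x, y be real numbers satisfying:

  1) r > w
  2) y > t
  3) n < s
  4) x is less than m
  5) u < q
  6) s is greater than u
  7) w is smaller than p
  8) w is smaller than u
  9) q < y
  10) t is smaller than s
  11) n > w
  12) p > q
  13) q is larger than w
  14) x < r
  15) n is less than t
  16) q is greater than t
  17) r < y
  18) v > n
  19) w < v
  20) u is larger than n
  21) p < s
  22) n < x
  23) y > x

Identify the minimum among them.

w

n is not least since w < n; x is not least since n < x; t is not least since n < t; r is not least since x < r; u is not least since w < u; q is not least since u < q; p is not least since w < p; y is not least since x < y; v is not least since n < v; m is not least since x < m; s is not least since n < s.
Only w has nothing below it, so w is the minimum.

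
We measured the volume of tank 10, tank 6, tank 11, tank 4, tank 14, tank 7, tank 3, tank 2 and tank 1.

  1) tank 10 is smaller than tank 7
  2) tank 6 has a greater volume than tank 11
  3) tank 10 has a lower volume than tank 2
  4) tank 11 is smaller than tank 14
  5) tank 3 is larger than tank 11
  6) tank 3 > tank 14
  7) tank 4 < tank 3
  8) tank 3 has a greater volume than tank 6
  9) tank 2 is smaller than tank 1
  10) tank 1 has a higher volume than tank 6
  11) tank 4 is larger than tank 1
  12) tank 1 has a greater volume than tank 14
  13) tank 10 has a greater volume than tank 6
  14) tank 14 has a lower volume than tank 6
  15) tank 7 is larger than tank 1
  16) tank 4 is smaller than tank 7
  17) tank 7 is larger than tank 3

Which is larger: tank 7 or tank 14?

Following the relations from tank 14: tank 14 < tank 6 < tank 10 < tank 2 < tank 1 < tank 4 < tank 3 < tank 7.
So tank 14 < tank 7; tank 7 is the larger of the two.

tank 7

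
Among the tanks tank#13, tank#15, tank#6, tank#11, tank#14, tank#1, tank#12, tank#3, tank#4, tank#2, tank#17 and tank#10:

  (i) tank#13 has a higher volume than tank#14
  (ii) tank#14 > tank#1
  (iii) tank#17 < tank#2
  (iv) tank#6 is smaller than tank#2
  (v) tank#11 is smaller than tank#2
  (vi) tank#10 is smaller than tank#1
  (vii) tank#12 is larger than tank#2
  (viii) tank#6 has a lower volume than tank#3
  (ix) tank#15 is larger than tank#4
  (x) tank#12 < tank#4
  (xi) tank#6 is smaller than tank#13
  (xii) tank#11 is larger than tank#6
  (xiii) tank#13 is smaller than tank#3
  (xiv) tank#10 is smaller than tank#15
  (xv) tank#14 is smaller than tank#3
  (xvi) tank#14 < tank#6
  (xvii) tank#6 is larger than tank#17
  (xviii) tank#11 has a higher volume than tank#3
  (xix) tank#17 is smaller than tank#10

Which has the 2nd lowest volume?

tank#10

The consecutive relations fix a unique order: tank#17 < tank#10 < tank#1 < tank#14 < tank#6 < tank#13 < tank#3 < tank#11 < tank#2 < tank#12 < tank#4 < tank#15.
The 2nd smallest is tank#10.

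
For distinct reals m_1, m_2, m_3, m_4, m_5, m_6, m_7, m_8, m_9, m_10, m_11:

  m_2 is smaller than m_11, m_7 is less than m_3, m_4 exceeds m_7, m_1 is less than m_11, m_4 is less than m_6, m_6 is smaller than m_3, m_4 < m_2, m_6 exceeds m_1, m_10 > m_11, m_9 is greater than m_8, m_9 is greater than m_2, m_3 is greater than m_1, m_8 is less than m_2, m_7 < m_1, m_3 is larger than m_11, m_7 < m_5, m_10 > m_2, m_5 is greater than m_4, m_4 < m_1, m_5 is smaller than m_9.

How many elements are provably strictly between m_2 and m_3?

Chaining upward from m_2 reaches: m_11, m_9, m_10.
Chaining downward from m_3 reaches: m_7, m_4, m_8, m_1, m_11, m_6.
Strictly between m_2 and m_3 are those in both lists: m_11 — 1 element.

1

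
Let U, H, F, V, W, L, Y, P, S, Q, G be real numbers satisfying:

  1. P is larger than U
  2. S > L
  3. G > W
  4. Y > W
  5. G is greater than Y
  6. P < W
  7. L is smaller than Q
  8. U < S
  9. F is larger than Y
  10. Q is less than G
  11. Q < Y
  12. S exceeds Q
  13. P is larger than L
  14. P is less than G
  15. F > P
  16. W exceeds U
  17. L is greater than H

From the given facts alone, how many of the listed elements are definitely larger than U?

The elements the relations force above U are P, W, S, Y, G, F — no chain reaches any other.
That is 6.

6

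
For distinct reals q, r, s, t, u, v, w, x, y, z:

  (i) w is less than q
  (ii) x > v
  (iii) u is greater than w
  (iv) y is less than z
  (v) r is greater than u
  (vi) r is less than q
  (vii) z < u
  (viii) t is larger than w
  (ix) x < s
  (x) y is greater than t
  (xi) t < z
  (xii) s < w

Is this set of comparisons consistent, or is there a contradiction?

consistent

Every relation is compatible with v < x < s < w < t < y < z < u < r < q; the set is consistent.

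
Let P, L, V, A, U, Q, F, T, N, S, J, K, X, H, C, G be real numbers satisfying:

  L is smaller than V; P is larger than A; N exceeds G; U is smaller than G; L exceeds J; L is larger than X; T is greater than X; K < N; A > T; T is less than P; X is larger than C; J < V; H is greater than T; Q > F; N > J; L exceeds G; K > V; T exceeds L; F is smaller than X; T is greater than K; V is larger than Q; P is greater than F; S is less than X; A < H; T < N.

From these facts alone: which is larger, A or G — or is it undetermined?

G < L < V < K < T < A, by transitivity through L, V, K, T.
So A is larger.

A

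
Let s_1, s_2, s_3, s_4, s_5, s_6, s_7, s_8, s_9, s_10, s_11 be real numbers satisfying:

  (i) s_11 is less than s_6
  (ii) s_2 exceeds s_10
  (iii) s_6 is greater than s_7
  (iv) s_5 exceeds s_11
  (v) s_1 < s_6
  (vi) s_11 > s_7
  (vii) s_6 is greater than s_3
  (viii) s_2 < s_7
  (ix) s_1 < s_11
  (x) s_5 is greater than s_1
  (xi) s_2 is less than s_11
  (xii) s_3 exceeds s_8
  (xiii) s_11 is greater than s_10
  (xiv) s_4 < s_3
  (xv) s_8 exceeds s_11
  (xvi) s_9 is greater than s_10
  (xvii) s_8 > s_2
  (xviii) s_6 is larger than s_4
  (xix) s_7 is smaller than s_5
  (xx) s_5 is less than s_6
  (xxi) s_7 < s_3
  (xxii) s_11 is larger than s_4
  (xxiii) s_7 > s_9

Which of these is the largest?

s_6

s_10 is not greatest since s_10 < s_9; s_2 is not greatest since s_2 < s_11; s_9 is not greatest since s_9 < s_7; s_7 is not greatest since s_7 < s_6; s_1 is not greatest since s_1 < s_5; s_4 is not greatest since s_4 < s_6; s_11 is not greatest since s_11 < s_8; s_8 is not greatest since s_8 < s_3; s_3 is not greatest since s_3 < s_6; s_5 is not greatest since s_5 < s_6.
Only s_6 has nothing above it, so s_6 is the largest.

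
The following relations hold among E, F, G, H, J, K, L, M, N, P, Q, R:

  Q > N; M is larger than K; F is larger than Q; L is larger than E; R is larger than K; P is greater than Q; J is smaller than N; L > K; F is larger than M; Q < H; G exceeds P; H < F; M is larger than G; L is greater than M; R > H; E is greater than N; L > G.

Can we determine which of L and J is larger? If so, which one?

J < N and N < Q give J < Q.
Then Q < P extends the chain to P.
Then P < G extends the chain to G.
With G < M: J < N < Q < P < G < M.
Then M < L extends the chain to L.
So L is larger.

L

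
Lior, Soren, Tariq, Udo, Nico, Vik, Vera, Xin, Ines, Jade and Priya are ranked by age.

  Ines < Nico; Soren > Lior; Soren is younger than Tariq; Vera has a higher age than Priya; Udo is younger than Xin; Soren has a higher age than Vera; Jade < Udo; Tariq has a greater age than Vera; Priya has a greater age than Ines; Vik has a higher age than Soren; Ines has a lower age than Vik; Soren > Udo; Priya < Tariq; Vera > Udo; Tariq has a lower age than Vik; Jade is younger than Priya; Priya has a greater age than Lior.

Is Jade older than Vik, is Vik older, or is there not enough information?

Jade < Priya and Priya < Vera give Jade < Vera.
With Vera < Soren: Jade < Priya < Vera < Soren.
With Soren < Tariq: Jade < Priya < Vera < Soren < Tariq.
With Tariq < Vik: Jade < Priya < Vera < Soren < Tariq < Vik.
So Vik is older.

Vik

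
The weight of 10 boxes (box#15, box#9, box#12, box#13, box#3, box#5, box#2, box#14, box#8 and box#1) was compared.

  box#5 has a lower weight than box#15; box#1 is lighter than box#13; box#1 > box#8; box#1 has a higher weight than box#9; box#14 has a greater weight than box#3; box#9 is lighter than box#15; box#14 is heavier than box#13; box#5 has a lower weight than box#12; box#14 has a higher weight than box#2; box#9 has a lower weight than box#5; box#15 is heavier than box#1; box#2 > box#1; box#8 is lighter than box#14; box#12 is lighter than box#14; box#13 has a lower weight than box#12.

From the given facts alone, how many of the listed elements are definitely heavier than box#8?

From box#8 the given relations immediately reach box#1, box#14.
From those, box#13, box#2, box#15 — 5 in total.
From those, box#12 — 6 in total.
Nothing else is reachable above box#8; 6 in all.

6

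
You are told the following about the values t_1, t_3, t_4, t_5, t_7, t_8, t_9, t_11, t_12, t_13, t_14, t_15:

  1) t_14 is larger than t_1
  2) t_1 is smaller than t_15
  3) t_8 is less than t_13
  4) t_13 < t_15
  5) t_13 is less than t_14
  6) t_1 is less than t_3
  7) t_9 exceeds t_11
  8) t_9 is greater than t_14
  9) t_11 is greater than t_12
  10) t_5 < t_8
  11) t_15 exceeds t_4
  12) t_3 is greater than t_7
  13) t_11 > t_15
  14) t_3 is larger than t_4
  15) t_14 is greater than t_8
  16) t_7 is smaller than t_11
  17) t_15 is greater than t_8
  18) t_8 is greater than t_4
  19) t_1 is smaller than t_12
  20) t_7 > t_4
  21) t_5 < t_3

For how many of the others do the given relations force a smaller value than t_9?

10

Directly below t_9: t_14, t_11.
One step further: t_1, t_12, t_8, t_13, t_15, t_7 (8 so far).
One step further: t_5, t_4 (10 so far).
Nothing else is reachable below t_9; 10 in all.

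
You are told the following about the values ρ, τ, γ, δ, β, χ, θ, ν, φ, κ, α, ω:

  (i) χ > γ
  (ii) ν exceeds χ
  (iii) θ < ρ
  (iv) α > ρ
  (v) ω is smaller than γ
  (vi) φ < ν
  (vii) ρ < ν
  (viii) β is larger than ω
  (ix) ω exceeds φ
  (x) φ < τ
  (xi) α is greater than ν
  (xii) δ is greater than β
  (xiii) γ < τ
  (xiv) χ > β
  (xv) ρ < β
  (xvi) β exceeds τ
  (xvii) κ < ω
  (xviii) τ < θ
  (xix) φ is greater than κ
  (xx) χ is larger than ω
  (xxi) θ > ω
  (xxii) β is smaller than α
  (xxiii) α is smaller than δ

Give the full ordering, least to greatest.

κ < φ < ω < γ < τ < θ < ρ < β < χ < ν < α < δ

Nothing is placed below κ, so it is least; from there κ < φ; φ < ω; ω < γ; γ < τ; τ < θ; θ < ρ; ρ < β; β < χ; χ < ν; ν < α; α < δ, each given directly.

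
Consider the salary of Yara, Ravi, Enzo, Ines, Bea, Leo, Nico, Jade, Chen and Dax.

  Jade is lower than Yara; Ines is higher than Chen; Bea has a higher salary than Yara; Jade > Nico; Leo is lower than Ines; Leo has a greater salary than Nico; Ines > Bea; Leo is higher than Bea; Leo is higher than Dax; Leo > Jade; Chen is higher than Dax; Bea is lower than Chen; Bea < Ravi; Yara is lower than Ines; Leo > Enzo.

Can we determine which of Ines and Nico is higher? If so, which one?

Ines

Nico < Jade and Jade < Yara give Nico < Yara.
With Yara < Bea: Nico < Jade < Yara < Bea.
With Bea < Leo: Nico < Jade < Yara < Bea < Leo.
Then Leo < Ines extends the chain to Ines.
So Ines is higher.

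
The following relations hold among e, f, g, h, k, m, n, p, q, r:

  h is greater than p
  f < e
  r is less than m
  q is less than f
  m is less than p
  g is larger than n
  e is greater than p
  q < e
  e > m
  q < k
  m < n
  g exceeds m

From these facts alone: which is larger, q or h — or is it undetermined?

Following every chain through q: above q we get f, k, e.
h is not reached, and no chain runs the other way from h to q.
So the given relations leave the order of q and h undetermined.

undetermined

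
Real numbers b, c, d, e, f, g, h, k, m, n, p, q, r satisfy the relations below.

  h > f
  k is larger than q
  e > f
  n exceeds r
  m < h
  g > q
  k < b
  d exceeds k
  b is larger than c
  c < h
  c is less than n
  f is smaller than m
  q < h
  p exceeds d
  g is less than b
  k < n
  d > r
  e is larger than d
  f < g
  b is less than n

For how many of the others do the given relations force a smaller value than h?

4

The elements the relations force below h are q, c, f, m — no chain reaches any other.
That is 4.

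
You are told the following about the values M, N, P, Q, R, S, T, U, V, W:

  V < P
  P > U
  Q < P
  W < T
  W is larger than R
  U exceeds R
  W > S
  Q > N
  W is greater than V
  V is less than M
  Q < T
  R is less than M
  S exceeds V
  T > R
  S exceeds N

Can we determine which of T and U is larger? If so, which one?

undetermined

Following every chain through U: above U we get P; below U we get R.
T is not reached, and no chain runs the other way from T to U.
So the given relations leave the order of U and T undetermined.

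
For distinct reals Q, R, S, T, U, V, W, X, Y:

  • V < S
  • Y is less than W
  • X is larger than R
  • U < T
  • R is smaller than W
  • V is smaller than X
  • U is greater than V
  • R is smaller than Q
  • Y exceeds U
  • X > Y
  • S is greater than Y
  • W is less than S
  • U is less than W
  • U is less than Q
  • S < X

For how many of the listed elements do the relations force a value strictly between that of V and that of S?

Chaining upward from V reaches: U, T, Y, W, X, Q.
Chaining downward from S reaches: R, U, Y, W.
Strictly between V and S are those in both lists: U, Y, W — 3 elements.

3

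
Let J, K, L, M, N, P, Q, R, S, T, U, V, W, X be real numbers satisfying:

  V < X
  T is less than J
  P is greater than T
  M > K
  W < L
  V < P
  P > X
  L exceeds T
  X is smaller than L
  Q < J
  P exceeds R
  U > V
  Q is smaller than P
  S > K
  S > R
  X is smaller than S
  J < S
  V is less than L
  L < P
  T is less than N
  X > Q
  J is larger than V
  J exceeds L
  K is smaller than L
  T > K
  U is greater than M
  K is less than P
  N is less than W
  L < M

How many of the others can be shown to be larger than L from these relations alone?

Directly above L: J, M, P.
One step further: U, S (5 so far).
No other element is forced above L by the given relations, so the count is 5.

5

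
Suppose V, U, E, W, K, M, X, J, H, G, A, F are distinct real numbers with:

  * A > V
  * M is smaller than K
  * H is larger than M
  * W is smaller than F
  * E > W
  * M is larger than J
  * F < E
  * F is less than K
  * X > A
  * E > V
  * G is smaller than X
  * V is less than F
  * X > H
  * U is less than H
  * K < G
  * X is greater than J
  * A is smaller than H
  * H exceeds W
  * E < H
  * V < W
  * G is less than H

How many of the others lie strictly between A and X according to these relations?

1

Chaining upward from A reaches: H.
Chaining downward from X reaches: V, U, W, J, F, M, E, K, G, H.
Strictly between A and X are those in both lists: H — 1 element.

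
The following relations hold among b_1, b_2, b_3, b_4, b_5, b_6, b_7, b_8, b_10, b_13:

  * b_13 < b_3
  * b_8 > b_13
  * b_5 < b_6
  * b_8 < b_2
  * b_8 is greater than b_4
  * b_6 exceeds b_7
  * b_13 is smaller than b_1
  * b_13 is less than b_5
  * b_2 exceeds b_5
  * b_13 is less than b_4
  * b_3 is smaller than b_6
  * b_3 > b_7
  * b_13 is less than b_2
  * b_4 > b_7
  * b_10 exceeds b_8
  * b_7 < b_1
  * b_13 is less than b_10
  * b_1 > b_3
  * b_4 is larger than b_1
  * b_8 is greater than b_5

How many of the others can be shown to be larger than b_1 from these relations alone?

4

Directly above b_1: b_4.
One step further: b_8 (2 so far).
One step further: b_10, b_2 (4 so far).
No other element is forced above b_1 by the given relations, so the count is 4.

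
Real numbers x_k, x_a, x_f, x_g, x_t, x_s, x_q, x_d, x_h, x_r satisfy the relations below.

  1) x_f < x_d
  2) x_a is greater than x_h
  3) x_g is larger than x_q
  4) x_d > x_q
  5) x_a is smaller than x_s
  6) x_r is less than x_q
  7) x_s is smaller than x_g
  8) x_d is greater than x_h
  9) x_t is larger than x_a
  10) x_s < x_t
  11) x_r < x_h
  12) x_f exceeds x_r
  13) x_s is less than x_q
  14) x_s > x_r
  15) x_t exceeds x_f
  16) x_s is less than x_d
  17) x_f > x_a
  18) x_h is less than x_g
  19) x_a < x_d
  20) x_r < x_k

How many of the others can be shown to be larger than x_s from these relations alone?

From x_s the given relations immediately reach x_q, x_d, x_t, x_g.
Nothing else is reachable above x_s; 4 in all.

4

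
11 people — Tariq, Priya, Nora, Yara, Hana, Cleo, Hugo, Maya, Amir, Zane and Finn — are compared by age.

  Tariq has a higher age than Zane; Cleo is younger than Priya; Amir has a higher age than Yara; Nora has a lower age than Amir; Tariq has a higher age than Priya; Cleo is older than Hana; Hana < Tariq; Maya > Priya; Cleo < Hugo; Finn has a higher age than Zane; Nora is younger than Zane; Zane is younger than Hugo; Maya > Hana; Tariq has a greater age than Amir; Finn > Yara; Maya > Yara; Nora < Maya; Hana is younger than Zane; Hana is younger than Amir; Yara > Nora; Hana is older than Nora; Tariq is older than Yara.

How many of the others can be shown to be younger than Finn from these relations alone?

The elements the relations force below Finn are Nora, Yara, Hana, Zane — no chain reaches any other.
That is 4.

4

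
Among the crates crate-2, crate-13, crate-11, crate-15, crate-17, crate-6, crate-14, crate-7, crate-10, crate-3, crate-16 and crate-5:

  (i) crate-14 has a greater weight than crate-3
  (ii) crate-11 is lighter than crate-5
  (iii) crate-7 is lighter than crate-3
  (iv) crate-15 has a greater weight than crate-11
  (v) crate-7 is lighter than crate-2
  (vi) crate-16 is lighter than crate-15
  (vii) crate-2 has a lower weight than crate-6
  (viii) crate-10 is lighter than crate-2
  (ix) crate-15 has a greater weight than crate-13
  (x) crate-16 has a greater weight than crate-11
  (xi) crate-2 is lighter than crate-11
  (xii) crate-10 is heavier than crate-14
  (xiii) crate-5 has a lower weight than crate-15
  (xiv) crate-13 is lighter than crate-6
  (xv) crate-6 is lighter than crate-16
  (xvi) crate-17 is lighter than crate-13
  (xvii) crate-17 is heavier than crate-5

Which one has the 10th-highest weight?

crate-14

The consecutive relations fix a unique order: crate-7 < crate-3 < crate-14 < crate-10 < crate-2 < crate-11 < crate-5 < crate-17 < crate-13 < crate-6 < crate-16 < crate-15.
The 10th largest is crate-14.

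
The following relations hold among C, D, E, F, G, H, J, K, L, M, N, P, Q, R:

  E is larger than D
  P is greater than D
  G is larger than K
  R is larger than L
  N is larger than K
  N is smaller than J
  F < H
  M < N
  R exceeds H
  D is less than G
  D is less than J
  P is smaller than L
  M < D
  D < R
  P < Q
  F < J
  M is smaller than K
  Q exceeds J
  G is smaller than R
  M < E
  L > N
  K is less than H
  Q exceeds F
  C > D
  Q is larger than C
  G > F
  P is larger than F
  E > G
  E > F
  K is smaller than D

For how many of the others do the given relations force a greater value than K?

Directly above K: D, N, G, H.
One step further: P, L, J, C, E, R (10 so far).
One step further: Q (11 so far).
No other element is forced above K by the given relations, so the count is 11.

11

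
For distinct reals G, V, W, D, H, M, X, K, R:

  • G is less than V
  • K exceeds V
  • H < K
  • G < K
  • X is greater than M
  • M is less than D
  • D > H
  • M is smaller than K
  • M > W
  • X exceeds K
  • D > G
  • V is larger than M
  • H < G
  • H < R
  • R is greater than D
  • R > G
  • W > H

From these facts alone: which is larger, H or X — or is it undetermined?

H < W and W < M give H < M.
With M < V: H < W < M < V.
With V < K: H < W < M < V < K.
Then K < X extends the chain to X.
So X is larger.

X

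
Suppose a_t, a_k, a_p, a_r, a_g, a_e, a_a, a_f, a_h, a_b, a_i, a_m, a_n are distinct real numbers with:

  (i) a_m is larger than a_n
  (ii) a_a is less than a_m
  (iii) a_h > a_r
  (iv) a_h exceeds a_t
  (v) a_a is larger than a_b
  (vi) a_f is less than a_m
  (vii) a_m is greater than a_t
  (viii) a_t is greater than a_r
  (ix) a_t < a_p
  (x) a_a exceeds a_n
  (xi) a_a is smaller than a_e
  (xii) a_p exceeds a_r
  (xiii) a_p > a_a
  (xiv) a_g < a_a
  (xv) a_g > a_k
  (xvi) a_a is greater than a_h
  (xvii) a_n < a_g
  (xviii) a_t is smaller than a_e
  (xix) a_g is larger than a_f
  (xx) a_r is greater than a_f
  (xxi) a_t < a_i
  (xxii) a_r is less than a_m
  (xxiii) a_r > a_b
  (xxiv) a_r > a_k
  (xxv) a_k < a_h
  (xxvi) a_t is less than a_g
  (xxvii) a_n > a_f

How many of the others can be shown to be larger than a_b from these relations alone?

9

Directly above a_b: a_r, a_a.
One step further: a_t, a_h, a_p, a_e, a_m (7 so far).
One step further: a_g, a_i (9 so far).
Nothing else is reachable above a_b; 9 in all.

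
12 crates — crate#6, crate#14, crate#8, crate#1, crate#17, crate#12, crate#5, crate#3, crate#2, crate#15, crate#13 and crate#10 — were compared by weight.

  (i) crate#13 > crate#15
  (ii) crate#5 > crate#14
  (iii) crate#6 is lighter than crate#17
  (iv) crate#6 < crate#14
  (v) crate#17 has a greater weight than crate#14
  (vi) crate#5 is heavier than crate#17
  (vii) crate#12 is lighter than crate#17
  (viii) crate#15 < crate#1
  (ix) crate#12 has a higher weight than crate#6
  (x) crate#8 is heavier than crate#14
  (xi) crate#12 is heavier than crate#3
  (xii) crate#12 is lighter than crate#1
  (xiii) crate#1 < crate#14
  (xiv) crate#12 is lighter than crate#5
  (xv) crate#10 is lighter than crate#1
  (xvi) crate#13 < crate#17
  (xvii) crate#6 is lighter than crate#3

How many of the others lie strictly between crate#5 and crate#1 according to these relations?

The relations place crate#1 below crate#5. An element lies strictly between them when it is forced above crate#1 and also forced below crate#5.
Above crate#1: {crate#14, crate#8, crate#17}. Below crate#5: {crate#15, crate#10, crate#6, crate#3, crate#12, crate#14, crate#13, crate#17}.
Intersection: {crate#14, crate#17} — 2.

2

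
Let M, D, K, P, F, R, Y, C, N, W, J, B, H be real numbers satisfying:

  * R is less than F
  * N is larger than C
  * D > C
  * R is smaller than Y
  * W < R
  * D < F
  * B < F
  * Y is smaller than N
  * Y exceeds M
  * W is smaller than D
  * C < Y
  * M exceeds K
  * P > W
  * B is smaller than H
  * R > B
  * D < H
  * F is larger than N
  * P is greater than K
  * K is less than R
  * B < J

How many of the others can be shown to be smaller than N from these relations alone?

7

From N the given relations immediately reach C, Y.
From those, R, M — 4 in total.
From those, W, K, B — 7 in total.
No other element is forced below N by the given relations, so the count is 7.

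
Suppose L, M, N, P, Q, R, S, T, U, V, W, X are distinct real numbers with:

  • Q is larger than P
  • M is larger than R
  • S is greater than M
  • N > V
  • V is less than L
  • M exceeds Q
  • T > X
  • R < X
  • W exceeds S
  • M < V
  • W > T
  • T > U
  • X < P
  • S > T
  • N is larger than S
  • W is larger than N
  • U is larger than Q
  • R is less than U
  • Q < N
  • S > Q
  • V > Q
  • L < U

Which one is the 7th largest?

V

Piecing the relations together gives one ordering: R < X < P < Q < M < V < L < U < T < S < N < W.
Counting 7 from the largest end gives V.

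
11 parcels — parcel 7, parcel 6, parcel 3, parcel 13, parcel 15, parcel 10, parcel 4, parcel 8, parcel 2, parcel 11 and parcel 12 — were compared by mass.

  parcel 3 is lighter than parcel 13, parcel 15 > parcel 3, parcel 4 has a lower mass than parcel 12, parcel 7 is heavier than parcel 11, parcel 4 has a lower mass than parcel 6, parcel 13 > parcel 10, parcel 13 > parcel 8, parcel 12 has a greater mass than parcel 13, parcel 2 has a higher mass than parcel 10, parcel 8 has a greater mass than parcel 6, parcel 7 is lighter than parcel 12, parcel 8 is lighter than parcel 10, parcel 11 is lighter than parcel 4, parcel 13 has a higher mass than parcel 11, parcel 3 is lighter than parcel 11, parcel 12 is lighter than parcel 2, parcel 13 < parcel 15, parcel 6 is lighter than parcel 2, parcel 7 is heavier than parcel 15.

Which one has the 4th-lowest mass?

parcel 6

Chaining the given pairs: parcel 3 < parcel 11 < parcel 4 < parcel 6 < parcel 8 < parcel 10 < parcel 13 < parcel 15 < parcel 7 < parcel 12 < parcel 2.
The 4th smallest is parcel 6.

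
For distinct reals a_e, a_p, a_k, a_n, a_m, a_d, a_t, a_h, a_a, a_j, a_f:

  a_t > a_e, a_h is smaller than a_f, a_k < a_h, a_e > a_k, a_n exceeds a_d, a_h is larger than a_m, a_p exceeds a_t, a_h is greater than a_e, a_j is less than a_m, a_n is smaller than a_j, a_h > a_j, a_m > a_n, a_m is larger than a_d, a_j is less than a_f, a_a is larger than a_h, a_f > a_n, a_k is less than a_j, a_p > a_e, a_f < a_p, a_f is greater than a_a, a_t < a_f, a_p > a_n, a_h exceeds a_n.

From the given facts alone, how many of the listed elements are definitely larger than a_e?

From a_e the given relations immediately reach a_h, a_t, a_p.
From those, a_a, a_f — 5 in total.
Nothing else is reachable above a_e; 5 in all.

5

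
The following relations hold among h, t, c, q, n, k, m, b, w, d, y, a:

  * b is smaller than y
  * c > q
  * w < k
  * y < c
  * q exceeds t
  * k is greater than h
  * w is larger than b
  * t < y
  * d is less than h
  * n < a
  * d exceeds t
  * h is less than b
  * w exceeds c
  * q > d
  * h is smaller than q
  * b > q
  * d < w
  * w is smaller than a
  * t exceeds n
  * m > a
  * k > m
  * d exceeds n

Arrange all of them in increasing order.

n < t < d < h < q < b < y < c < w < a < m < k

The consecutive links are each given: n < t; t < d; d < h; h < q; q < b; b < y; y < c; c < w; w < a; a < m; m < k.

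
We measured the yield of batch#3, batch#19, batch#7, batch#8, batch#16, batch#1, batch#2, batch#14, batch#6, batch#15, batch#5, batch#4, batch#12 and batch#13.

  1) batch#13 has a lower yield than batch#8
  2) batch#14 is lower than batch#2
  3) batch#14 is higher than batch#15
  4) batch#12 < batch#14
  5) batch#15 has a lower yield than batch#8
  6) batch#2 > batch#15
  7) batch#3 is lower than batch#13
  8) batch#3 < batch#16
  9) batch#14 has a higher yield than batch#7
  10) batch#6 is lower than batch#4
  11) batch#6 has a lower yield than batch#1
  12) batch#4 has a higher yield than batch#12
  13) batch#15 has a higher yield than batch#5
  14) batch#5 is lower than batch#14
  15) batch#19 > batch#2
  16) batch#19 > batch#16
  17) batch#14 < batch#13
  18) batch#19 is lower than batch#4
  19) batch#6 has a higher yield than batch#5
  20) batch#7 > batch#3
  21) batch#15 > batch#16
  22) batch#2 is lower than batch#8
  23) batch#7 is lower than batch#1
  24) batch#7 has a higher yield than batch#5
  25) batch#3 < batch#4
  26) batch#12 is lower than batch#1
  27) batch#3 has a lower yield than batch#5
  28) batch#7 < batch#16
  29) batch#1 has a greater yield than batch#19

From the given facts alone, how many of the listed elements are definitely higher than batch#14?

From batch#14 the given relations immediately reach batch#2, batch#13.
From those, batch#19, batch#8 — 4 in total.
From those, batch#4, batch#1 — 6 in total.
No other element is forced above batch#14 by the given relations, so the count is 6.

6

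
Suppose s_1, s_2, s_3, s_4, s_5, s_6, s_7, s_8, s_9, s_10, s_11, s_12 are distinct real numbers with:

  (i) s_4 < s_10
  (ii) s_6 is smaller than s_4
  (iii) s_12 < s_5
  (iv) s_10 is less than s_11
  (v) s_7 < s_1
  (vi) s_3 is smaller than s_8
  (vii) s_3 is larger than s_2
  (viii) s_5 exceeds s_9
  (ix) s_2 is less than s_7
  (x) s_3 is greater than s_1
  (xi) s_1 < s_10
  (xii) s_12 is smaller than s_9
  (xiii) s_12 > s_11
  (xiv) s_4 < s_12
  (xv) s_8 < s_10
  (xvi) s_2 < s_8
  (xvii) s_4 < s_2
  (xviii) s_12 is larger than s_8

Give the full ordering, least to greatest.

Each adjacent pair is fixed by a given relation: s_6 < s_4; s_4 < s_2; s_2 < s_7; s_7 < s_1; s_1 < s_3; s_3 < s_8; s_8 < s_10; s_10 < s_11; s_11 < s_12; s_12 < s_9; s_9 < s_5. Chaining them end to end gives the full order.

s_6 < s_4 < s_2 < s_7 < s_1 < s_3 < s_8 < s_10 < s_11 < s_12 < s_9 < s_5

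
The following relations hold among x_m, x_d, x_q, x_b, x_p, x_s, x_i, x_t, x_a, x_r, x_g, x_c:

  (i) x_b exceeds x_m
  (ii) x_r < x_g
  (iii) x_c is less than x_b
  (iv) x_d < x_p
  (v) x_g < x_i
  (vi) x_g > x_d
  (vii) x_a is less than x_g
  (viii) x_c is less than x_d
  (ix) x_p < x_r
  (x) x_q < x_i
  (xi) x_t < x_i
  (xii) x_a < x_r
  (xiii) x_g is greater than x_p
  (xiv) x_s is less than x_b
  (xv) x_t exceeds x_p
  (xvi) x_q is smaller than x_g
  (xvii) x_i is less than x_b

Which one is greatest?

x_b

x_a is not greatest since x_a < x_g; x_c is not greatest since x_c < x_d; x_d is not greatest since x_d < x_p; x_q is not greatest since x_q < x_i; x_p is not greatest since x_p < x_g; x_m is not greatest since x_m < x_b; x_t is not greatest since x_t < x_i; x_s is not greatest since x_s < x_b; x_r is not greatest since x_r < x_g; x_g is not greatest since x_g < x_i; x_i is not greatest since x_i < x_b.
Only x_b has nothing above it, so x_b is the greatest.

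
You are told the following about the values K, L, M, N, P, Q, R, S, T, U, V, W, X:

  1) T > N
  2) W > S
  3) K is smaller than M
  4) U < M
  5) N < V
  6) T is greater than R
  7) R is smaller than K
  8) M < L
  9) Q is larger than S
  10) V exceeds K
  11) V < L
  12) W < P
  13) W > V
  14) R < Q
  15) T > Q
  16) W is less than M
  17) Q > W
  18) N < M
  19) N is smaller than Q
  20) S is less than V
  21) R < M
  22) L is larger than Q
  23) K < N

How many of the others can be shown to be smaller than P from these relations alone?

From P the given relations immediately reach W.
From those, S, V — 3 in total.
From those, K, N — 5 in total.
From those, R — 6 in total.
No other element is forced below P by the given relations, so the count is 6.

6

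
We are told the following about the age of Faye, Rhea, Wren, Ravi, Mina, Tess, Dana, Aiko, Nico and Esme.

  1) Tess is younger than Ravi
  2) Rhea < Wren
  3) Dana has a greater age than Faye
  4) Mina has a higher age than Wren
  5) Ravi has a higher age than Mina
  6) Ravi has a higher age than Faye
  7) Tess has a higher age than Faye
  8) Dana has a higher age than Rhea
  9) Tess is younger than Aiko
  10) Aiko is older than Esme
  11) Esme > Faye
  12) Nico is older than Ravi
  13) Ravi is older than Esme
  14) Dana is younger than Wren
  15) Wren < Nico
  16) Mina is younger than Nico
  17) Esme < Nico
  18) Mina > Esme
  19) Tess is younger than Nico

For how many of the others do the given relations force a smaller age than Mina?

5

Directly below Mina: Esme, Wren.
One step further: Rhea, Faye, Dana (5 so far).
Nothing else is reachable below Mina; 5 in all.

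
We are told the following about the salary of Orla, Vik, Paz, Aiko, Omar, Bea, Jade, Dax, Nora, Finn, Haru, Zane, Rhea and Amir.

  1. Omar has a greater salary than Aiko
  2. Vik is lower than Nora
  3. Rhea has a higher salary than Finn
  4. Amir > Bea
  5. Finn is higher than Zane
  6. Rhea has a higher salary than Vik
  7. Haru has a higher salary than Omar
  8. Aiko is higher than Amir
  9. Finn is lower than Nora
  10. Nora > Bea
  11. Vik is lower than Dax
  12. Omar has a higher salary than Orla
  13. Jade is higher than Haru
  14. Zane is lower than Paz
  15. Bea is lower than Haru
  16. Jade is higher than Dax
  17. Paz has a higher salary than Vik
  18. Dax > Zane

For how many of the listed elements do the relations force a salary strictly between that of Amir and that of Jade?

Chaining upward from Amir reaches: Aiko, Omar, Haru.
Chaining downward from Jade reaches: Bea, Vik, Orla, Aiko, Zane, Dax, Omar, Haru.
Strictly between Amir and Jade are those in both lists: Aiko, Omar, Haru — 3 elements.

3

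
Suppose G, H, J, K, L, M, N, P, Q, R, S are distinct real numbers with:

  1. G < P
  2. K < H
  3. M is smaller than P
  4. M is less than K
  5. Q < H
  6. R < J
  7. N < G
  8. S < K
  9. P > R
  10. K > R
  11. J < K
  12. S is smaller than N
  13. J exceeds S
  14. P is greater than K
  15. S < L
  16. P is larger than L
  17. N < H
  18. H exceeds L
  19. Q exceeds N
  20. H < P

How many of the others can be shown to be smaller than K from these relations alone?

The elements the relations force below K are R, S, J, M — no chain reaches any other.
That is 4.

4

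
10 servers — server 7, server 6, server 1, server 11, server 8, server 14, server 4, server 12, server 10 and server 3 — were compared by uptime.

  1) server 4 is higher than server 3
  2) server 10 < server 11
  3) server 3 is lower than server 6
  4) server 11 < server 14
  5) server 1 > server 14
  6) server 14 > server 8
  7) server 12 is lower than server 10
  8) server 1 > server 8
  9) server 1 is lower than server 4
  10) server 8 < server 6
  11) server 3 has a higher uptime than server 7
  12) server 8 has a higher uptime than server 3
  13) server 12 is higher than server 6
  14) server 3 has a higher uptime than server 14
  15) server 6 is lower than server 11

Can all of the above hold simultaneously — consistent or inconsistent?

inconsistent

Chaining the given relations yields server 3 < server 8 < server 6 < server 12 < server 10 < server 11 < server 14, so server 3 < server 14. But one relation states server 14 < server 3. These cannot both hold.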